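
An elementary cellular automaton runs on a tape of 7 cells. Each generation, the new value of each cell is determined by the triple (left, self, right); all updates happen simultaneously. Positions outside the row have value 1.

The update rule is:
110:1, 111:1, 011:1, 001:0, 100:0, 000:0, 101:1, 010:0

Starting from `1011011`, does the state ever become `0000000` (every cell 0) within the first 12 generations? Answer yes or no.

no

1111111
1111111  (fixed point — unchanged through generation 12)
generation 12 is 1111111, still not uniform 0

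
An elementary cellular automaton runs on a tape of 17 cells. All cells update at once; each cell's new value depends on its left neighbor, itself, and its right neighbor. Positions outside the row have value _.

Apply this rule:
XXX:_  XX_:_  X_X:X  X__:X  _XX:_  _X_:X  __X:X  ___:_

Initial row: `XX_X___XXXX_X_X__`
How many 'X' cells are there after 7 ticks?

__XXX_X____XXXXX_
_X___XXX__X_____X
XXX_X___XXXX___XX
___XXX_X____X_X__
__X___XXX__XXXXX_
_XXX_X___XX_____X
X___XXX_X__X___XX
count of X: 8

8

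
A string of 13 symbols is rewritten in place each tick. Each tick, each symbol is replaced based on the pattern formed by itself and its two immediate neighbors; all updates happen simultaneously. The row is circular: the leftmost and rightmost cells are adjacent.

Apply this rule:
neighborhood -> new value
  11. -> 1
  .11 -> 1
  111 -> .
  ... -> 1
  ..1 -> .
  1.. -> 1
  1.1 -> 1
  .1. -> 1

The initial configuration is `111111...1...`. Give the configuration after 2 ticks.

1111.1.111.11

1....111.111.
1111.1.111.11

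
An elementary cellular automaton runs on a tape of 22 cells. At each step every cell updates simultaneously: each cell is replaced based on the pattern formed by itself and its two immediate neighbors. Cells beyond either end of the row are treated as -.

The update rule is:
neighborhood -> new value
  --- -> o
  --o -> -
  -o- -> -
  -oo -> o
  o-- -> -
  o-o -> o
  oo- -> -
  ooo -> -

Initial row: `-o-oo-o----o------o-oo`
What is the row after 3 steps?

--oo-o--oo---oooo--oo-
o-o-o---o--o-o-----o--
-o-o--o-----o--ooo---o

-o-o--o-----o--ooo---o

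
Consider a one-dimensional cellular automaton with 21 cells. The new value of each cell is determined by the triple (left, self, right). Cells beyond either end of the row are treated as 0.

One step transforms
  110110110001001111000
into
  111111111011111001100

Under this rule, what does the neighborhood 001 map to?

1

At position 10 the neighborhood is 001; the next row has 1 there.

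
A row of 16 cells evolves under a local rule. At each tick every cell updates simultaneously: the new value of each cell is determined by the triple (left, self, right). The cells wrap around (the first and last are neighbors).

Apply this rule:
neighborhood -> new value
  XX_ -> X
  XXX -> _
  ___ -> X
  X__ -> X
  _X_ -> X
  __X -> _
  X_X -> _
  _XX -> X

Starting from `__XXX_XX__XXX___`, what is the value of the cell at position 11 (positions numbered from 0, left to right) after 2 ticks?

X_X_X_XXX_X_XXXX
X_X_X_X_X_X_X___
position 11 holds _

_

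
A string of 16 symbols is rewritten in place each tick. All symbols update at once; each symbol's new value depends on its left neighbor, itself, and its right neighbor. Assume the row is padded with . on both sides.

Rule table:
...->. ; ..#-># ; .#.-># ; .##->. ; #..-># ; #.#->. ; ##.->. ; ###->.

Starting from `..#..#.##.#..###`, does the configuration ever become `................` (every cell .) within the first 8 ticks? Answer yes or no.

no

tick 1: .#####....###...
tick 2: #.....#..#...#..
tick 3: ##...######.###.
tick 4: ..#.#..........#
tick 5: .##.##........##
tick 6: #.....#......#..
tick 7: ##...###....###.
tick 8: ..#.#...#..#...#
tick 8 is ..#.#...#..#...#, still not uniform .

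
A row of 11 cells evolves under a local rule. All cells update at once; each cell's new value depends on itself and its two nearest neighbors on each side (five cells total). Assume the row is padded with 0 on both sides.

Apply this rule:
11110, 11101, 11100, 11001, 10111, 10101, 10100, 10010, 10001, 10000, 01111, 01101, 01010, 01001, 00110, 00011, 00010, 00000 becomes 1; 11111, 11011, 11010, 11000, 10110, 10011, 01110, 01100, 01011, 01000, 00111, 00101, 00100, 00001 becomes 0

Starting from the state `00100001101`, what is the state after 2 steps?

10110010101

01001011101
10110010101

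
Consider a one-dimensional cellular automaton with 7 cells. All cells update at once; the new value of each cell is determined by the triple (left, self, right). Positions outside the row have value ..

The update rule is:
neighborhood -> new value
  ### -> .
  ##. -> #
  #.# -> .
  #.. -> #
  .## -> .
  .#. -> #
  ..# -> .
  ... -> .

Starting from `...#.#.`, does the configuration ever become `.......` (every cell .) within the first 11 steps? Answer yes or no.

...#.##
...#..#
...##.#
....#.#
....#.#  (fixed point — unchanged through step 11)
step 11 is ....#.#, still not uniform .

no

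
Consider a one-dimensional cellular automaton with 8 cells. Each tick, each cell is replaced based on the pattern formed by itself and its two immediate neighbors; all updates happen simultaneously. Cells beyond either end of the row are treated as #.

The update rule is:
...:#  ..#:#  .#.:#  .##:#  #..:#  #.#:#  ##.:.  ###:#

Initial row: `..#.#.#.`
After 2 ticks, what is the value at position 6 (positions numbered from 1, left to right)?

#

########
########
position 6 holds #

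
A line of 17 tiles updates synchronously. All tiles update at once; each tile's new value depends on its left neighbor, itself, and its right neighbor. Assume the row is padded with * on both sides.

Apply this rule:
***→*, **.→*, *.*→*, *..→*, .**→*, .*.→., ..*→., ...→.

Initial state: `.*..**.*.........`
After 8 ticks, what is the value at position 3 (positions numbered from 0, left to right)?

*

*.*.***.*........
**.*****.*.......
*********.*......
**********.*.....
***********.*....
************.*...
*************.*..
**************.*.
position 3 holds *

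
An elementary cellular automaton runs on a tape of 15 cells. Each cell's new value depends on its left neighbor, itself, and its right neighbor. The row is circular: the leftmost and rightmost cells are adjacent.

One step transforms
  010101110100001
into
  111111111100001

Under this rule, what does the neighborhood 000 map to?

At position 11 the neighborhood is 000; the next row has 0 there.

0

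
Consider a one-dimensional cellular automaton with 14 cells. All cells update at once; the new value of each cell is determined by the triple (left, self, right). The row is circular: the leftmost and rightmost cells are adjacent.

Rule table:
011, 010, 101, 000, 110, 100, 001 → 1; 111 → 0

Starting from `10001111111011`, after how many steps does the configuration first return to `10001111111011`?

step 1: 11111000001110
step 2: 10001111111011

2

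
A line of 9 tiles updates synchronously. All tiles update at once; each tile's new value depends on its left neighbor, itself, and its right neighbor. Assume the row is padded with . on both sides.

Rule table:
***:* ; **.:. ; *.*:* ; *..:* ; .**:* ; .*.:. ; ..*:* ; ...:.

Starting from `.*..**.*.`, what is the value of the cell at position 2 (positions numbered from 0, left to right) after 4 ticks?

.

*.***.*.*
.***.*.*.
***.*.*.*
**.*.*.*.
position 2 holds .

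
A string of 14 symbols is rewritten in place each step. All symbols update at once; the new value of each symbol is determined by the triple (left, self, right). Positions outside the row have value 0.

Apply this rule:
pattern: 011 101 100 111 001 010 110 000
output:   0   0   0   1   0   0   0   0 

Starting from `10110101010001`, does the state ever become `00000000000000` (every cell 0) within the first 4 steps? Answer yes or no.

yes

00000000000000
all cells are 0 at step 1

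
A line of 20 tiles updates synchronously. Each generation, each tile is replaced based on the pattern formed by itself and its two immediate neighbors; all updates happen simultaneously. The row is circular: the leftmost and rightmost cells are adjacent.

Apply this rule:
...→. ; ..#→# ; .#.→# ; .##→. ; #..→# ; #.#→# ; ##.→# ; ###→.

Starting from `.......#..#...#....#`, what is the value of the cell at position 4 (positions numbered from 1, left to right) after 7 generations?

#.....######.###..##
##...#.....##..###..
.##.###...#.###..###
#.##..##.###..###..#
##.###.##..###..###.
.##..##.###..###..##
#.###.##..###..###.#
position 4 holds #

#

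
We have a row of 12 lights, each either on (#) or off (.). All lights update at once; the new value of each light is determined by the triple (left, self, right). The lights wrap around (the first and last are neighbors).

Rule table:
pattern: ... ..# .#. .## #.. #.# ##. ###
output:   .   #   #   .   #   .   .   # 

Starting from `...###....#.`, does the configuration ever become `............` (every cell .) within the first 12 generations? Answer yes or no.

generation 1: ..#.#.#..###
generation 2: ###.#.###.#.
generation 3: .#..#..#..#.
generation 4: ############
generation 5: ############  (fixed point — unchanged through generation 12)
generation 12 is ############, still not uniform .

no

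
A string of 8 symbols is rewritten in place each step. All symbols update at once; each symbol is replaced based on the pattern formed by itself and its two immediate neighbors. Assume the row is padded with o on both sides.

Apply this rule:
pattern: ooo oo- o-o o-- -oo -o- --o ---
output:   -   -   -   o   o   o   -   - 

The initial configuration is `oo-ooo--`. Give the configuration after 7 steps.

-o-o--o-

step 1: ---o--o-
step 2: o--oo-o-
step 3: -o-o--o-
step 4: -o-oo-o-
step 5: -o-o--o-  (repeats step 3; period 2)
step 7: -o-o--o-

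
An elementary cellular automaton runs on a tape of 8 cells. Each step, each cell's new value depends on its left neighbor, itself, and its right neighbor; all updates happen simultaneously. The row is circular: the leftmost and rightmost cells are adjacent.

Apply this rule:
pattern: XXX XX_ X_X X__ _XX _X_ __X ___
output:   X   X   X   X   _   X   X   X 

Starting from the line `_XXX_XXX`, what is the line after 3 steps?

XXX_XXX_

step 1: X_XXX_XX
step 2: XX_XXX_X
step 3: XXX_XXX_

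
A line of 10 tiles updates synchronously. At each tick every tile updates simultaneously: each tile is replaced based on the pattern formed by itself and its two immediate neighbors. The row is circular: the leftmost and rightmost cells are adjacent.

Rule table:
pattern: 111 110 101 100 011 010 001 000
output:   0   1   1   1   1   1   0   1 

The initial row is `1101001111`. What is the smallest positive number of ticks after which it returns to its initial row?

10

0111101000
0100111111
1110100001
0011111101
1010000111
1111110100
1000011110
1111010011
0001111010
1101001111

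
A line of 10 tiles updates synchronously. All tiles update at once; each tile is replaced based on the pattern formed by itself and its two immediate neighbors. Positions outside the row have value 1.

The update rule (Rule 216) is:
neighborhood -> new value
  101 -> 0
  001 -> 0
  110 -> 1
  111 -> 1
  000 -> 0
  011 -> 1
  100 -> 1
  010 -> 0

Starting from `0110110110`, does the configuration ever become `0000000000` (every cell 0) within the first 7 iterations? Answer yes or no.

no

0110110110  (fixed point — unchanged through iteration 7)
iteration 7 is 0110110110, still not uniform 0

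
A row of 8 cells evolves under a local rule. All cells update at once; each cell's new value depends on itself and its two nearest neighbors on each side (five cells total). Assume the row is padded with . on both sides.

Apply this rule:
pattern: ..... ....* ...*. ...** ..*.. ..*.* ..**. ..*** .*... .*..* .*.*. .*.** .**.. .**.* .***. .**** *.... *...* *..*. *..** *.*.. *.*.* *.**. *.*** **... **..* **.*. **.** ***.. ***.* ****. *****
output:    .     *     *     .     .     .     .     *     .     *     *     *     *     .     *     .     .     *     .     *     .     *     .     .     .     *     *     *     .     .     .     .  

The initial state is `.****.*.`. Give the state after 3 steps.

step 1: .*...*..
step 2: *..**...
step 3: .**.*...

.**.*...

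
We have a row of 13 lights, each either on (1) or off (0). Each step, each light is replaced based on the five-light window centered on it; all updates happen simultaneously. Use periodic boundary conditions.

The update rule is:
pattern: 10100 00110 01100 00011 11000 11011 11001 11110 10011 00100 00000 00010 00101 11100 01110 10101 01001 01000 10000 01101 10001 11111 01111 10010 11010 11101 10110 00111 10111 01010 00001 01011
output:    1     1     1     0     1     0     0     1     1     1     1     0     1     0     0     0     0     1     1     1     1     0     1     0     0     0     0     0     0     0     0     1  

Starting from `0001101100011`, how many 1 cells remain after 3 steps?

1101100111011
1000101000001
1110101111001
count of 1: 9

9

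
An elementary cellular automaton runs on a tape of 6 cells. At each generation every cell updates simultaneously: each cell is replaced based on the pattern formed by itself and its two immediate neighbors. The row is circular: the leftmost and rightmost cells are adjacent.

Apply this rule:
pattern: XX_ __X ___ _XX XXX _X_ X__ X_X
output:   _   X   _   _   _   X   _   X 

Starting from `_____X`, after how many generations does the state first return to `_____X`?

6

____XX
___X__
__XX__
_X____
XX____
_____X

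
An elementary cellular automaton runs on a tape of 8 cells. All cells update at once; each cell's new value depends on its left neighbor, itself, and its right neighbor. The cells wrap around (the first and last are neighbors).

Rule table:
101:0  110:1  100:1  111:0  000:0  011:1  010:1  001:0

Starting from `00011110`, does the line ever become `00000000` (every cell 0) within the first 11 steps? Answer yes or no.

00010011
10011011
11011010
11011010  (fixed point — unchanged through step 11)
step 11 is 11011010, still not uniform 0

no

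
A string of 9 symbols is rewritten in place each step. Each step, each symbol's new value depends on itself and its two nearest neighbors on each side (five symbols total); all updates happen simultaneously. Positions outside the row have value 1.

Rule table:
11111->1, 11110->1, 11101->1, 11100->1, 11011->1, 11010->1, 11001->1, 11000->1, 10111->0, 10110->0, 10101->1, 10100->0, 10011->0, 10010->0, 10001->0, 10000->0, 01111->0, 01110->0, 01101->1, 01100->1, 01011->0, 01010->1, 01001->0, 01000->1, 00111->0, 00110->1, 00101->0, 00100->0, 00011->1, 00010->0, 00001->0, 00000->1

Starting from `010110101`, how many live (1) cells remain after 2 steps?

step 1: 110011100
step 2: 111000110
count of 1: 5

5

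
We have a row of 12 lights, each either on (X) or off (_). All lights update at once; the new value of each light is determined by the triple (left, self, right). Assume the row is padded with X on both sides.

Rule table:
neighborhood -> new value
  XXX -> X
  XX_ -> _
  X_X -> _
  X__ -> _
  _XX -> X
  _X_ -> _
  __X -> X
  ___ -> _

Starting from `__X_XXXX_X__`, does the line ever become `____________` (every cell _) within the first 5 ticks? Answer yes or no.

tick 1: _X__XXX____X
tick 2: ___XXX____XX
tick 3: __XXX____XXX
tick 4: _XXX____XXXX
tick 5: _XX____XXXXX
tick 5 is _XX____XXXXX, still not uniform _

no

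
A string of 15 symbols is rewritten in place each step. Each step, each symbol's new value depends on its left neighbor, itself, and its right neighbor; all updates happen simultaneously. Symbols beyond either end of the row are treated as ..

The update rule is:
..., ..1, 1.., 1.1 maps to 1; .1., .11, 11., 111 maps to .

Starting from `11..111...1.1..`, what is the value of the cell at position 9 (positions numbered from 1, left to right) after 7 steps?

1

..11...111.1.11
11..111...1.1..  (repeats step 0; period 2)
step 7: ..11...111.1.11
position 9 holds 1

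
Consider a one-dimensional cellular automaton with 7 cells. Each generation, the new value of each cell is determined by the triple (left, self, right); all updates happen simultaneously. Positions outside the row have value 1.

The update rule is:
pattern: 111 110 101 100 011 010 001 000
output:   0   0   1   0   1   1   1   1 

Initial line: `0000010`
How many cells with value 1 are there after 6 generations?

0111111
1100000
0001111
0111000
1100011
0001110
count of 1: 3

3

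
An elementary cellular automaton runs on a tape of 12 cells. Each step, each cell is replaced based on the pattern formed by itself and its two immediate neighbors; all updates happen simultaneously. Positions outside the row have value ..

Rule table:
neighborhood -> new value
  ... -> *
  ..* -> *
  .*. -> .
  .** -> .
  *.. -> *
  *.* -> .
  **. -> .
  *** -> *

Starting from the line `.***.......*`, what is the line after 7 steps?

*****...*...

step 1: *.*.*******.
step 2: .....*****.*
step 3: *****.***...
step 4: .***...*.***
step 5: *.*.***...*.
step 6: .....*.***.*
step 7: *****...*...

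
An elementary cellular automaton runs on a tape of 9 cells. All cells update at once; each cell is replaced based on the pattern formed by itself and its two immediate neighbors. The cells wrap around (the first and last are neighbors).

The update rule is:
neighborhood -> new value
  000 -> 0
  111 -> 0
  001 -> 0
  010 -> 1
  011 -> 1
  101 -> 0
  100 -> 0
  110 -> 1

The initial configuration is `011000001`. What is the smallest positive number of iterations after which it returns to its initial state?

011000001

1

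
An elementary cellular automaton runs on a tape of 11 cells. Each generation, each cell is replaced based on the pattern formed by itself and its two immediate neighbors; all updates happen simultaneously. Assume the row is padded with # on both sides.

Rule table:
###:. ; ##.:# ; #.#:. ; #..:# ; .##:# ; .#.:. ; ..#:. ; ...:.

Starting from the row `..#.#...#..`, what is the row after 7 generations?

#....#...#.
##....#....
.##....#...
.###....#..
.#.##....#.
...###.....
#..#.##....

#..#.##....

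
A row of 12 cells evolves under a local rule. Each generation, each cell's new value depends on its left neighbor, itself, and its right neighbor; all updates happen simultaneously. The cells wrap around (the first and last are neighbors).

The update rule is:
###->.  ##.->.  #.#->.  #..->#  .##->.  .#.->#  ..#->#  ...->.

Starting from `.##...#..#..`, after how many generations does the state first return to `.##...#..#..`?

generation 1: #..#.######.
generation 2: ####........
generation 3: ....#......#
generation 4: #..###....##
generation 5: .##...#..#..

5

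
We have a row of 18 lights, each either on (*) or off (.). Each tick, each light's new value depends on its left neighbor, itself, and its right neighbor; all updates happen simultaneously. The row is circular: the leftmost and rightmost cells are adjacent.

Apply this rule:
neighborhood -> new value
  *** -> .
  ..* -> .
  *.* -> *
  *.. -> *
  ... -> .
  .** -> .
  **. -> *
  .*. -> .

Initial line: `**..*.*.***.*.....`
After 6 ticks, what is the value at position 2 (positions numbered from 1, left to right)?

.

.**..*.*..**.*....
..**..*.*..**.*...
...**..*.*..**.*..
....**..*.*..**.*.
.....**..*.*..**.*
*.....**..*.*..**.
position 2 holds .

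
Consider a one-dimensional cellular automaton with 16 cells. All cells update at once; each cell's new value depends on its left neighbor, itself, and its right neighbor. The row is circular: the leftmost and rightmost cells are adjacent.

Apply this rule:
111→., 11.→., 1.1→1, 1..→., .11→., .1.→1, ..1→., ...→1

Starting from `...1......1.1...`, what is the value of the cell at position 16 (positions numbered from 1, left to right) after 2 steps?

step 1: 11.1.1111.111.11
step 2: ..111....1...1..
position 16 holds .

.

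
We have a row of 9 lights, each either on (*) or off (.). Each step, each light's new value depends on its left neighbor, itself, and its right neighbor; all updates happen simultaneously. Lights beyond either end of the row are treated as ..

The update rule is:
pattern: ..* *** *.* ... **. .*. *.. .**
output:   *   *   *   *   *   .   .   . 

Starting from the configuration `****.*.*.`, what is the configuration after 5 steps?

step 1: .****.*..
step 2: *.****..*
step 3: .*.***.*.
step 4: *.*.***..
step 5: .*.*.**.*

.*.*.**.*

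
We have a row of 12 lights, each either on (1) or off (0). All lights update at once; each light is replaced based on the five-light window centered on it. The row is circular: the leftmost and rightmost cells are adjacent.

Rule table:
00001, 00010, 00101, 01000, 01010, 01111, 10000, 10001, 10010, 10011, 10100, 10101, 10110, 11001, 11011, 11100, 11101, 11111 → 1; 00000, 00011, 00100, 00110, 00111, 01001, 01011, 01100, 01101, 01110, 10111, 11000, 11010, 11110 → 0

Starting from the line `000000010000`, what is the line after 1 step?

000001101100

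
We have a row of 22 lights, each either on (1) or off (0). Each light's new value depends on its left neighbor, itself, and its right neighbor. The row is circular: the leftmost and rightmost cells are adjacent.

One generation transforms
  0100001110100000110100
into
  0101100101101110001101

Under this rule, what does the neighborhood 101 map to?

1

At position 9 the neighborhood is 101; the next row has 1 there.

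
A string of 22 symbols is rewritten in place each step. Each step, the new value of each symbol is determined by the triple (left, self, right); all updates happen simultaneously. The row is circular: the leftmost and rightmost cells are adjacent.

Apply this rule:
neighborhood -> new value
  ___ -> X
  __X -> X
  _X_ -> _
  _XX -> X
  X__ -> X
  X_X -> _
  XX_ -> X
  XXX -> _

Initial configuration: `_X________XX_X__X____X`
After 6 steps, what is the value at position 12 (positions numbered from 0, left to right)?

__XXXXXXXXXX__XX_XXXX_
XXX________XXXXX_X__XX
__XXXXXXXXXX___X__XXX_
XXX________XXXX_XXX_XX
__XXXXXXXXXX__X_X_X_X_
XXX________XXX_______X
position 12 holds X

X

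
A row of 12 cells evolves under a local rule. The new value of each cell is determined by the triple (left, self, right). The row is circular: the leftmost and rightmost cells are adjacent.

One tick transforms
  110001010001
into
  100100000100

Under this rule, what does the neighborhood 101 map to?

0

At position 6 the neighborhood is 101; the next row has 0 there.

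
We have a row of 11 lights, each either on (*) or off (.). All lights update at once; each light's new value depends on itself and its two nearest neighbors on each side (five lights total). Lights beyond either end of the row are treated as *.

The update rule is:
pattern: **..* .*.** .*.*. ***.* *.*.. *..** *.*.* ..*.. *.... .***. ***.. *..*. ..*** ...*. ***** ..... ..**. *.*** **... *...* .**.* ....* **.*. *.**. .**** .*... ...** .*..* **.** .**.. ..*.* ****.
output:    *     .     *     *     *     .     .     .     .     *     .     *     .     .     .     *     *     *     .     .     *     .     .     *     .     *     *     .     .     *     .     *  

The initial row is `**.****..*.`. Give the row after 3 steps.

*.**....**.

step 1: **.*.*.**..
step 2: **..*..***.
step 3: *.**....**.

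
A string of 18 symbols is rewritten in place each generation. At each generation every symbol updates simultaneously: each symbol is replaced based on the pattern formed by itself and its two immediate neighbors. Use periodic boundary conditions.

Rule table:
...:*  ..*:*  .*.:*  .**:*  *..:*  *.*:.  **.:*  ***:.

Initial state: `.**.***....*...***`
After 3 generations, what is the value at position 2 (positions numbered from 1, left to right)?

generation 1: .**.*.**********.*
generation 2: .**.*.*........*.*
generation 3: .**.*.**********.*
position 2 holds *

*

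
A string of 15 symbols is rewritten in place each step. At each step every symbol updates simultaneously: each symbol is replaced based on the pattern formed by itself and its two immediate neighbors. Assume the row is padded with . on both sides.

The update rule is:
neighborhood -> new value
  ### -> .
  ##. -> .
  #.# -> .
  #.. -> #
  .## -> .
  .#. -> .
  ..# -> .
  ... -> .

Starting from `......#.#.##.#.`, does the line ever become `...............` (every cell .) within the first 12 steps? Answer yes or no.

step 1: ..............#
step 2: ...............
all cells are . at step 2

yes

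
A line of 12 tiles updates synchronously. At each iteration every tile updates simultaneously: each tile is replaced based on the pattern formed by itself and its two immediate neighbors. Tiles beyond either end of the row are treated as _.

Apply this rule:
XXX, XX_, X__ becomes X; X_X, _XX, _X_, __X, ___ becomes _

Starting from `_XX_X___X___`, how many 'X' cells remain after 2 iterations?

3

__X__X___X__
___X__X___X_
count of X: 3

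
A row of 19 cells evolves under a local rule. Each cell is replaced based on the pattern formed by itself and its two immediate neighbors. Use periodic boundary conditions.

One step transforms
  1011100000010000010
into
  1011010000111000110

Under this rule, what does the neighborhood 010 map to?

1

At position 0 the neighborhood is 010; the next row has 1 there.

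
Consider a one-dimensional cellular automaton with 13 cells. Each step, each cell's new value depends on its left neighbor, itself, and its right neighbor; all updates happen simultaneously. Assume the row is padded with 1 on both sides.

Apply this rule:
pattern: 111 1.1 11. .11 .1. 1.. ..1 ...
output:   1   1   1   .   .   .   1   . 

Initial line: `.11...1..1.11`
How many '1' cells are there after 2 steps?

6

step 1: 1.1..1..1.1.1
step 2: 11..1..1.1.1.
count of 1: 6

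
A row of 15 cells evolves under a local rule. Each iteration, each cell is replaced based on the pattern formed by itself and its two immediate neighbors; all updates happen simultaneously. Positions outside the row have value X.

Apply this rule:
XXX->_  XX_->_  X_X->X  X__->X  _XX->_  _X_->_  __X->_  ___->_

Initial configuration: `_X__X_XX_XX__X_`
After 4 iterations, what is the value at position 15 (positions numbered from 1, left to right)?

X

X_X__X__X__X__X
_X_X__X__X__X__
X_X_X__X__X__X_
_X_X_X__X__X__X
position 15 holds X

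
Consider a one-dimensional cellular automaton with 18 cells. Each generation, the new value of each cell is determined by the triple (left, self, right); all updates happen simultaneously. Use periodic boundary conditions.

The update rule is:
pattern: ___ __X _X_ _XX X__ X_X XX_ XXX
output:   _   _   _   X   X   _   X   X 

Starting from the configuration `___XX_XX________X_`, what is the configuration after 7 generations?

___XX_XXX________X
X__XX_XXXX________
_X_XX_XXXXX_______
___XX_XXXXXX______
___XX_XXXXXXX_____
___XX_XXXXXXXX____
___XX_XXXXXXXXX___

___XX_XXXXXXXXX___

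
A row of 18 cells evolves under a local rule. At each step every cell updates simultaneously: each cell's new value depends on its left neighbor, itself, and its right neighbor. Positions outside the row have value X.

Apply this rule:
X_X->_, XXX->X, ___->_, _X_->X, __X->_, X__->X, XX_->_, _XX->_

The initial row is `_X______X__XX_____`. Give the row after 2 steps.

_XX_____XX___X____
___X______X__XX___

___X______X__XX___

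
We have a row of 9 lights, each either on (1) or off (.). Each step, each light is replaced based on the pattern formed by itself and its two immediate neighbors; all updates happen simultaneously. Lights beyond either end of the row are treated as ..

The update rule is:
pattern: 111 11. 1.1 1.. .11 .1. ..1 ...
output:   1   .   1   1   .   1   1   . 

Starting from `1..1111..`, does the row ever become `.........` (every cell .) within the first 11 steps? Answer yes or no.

step 1: 111.11.1.
step 2: .1.1..111
step 3: 111111.1.
step 4: .1111.111
step 5: 1.11.1.1.
step 6: 11..11111
step 7: ..11.111.
step 8: .1..1.1.1
step 9: 111111111
step 10: .1111111.
step 11: 1.11111.1
step 11 is 1.11111.1, still not uniform .

no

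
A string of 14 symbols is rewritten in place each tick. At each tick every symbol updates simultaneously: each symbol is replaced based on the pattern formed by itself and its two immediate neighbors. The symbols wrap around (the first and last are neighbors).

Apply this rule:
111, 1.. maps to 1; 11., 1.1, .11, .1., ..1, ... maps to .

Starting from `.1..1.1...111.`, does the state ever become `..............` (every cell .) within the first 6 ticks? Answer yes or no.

no

tick 1: ..1....1...1.1
tick 2: 1..1....1.....
tick 3: .1..1....1....
tick 4: ..1..1....1...
tick 5: ...1..1....1..
tick 6: ....1..1....1.
tick 6 is ....1..1....1., still not uniform .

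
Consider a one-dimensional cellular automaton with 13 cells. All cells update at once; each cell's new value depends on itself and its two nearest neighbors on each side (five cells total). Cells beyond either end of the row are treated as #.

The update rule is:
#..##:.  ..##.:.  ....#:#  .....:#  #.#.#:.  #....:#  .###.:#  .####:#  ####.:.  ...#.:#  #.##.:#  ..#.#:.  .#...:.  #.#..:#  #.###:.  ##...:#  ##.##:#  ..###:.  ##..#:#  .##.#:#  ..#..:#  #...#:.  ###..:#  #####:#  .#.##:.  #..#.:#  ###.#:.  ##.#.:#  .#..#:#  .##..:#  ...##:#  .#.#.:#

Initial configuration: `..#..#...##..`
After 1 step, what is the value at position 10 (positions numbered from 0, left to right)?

######..#.##.
position 10 holds #

#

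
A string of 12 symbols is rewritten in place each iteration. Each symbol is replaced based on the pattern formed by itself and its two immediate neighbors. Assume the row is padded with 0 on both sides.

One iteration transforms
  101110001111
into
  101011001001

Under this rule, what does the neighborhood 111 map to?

At position 3 the neighborhood is 111; the next row has 0 there.

0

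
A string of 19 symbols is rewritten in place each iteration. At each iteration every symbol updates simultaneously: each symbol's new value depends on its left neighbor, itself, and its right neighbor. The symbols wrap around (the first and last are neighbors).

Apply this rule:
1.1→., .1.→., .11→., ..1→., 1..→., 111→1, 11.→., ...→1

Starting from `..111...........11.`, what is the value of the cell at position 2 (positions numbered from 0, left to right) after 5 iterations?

1

1..1..111111111....
.......1111111..11.
111111..11111......
.1111....111..1111.
..11..11..1....11..
position 2 holds 1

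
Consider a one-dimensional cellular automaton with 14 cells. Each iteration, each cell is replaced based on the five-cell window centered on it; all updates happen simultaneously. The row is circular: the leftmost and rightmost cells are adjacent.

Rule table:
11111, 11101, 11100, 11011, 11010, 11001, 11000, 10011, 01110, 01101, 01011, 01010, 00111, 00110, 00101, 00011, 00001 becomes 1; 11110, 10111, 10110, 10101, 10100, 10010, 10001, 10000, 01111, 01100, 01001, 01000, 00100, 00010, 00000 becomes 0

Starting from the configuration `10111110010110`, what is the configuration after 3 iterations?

01011110110110

01001011011011
10001101101101
01011110110110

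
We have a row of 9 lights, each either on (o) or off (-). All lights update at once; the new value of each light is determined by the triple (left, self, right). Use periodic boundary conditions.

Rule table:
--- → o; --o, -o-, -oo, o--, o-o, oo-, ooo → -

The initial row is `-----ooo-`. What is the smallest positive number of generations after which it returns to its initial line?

2

oooo-----
-----ooo-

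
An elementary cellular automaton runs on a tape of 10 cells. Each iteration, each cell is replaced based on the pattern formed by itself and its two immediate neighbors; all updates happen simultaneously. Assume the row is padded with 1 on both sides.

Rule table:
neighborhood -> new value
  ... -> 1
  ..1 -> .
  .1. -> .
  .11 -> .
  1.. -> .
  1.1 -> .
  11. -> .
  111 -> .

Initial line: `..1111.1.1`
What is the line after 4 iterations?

.11111111.

iteration 1: ..........
iteration 2: .11111111.
iteration 3: ..........  (repeats iteration 1; period 2)
iteration 4: .11111111.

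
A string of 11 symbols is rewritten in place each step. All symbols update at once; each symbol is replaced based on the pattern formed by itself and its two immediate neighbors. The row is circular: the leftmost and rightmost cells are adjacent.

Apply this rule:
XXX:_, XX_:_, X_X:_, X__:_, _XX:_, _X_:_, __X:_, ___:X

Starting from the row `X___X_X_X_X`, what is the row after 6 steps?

step 1: __X________
step 2: X___XXXXXXX
step 3: __X________  (repeats step 1; period 2)
step 6: X___XXXXXXX

X___XXXXXXX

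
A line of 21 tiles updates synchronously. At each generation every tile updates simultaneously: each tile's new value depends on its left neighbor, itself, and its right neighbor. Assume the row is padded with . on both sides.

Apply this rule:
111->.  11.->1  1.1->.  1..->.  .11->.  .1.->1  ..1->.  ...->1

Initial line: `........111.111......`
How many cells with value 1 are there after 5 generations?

12

generation 1: 1111111...1...1.11111
generation 2: ......1.1.1.1.1.....1
generation 3: 11111.1.1.1.1.1.111.1
generation 4: ....1.1.1.1.1.1...1.1
generation 5: 111.1.1.1.1.1.1.1.1.1
count of 1: 12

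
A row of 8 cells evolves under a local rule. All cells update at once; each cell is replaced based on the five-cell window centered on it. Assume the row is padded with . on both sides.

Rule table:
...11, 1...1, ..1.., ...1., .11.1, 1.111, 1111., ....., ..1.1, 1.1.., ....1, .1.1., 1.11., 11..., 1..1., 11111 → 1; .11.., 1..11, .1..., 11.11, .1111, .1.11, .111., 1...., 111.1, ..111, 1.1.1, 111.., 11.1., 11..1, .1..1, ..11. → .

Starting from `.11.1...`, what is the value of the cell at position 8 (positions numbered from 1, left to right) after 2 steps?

1

step 1: 1.1.1..1
step 2: 11.11.11
position 8 holds 1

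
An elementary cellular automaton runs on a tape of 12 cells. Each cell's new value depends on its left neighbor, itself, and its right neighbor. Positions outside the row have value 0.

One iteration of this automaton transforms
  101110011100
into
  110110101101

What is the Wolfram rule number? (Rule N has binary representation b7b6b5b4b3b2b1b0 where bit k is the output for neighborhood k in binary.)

position 3: 111 → 1  (bit 7 = 1)
position 4: 110 → 1  (bit 6 = 1)
position 1: 101 → 1  (bit 5 = 1)
position 5: 100 → 0  (bit 4 = 0)
position 2: 011 → 0  (bit 3 = 0)
position 0: 010 → 1  (bit 2 = 1)
position 6: 001 → 1  (bit 1 = 1)
position 11: 000 → 1  (bit 0 = 1)
bits b7..b0 = 11100111 = 231

231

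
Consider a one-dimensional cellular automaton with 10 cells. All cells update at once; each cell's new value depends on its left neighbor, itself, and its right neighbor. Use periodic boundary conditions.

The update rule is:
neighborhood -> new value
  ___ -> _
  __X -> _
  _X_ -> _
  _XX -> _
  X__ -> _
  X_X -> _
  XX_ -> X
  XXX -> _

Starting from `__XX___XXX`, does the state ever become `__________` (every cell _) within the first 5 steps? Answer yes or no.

___X_____X
__________
all cells are _ at step 2

yes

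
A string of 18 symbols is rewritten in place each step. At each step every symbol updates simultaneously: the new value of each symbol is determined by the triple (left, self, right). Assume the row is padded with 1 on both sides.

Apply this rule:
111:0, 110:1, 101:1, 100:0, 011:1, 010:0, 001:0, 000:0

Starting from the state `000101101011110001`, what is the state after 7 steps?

000011110110010001
000010011110000001
000000010010000001
000000000000000001
000000000000000001  (fixed point — unchanged through step 7)

000000000000000001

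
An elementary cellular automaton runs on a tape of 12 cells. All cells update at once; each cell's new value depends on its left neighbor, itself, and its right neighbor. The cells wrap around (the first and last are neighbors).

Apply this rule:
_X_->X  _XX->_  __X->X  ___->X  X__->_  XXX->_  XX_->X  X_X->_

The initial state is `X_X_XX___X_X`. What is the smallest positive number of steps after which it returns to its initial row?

2

X_X__X_XXX__
X_X_XX___X_X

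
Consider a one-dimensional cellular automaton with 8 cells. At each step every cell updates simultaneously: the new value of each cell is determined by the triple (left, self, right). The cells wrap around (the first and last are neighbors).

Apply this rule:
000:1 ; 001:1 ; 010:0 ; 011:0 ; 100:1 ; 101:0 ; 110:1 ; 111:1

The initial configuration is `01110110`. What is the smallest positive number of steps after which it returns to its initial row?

8

step 1: 10110011
step 2: 10011101
step 3: 11101100
step 4: 01100111
step 5: 00111011
step 6: 11011001
step 7: 11001110
step 8: 01110110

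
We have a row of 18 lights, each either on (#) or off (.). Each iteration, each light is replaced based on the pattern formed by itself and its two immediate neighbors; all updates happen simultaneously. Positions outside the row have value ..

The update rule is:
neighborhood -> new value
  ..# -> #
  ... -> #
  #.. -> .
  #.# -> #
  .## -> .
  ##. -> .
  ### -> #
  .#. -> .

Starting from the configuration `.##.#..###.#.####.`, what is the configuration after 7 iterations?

#.#.#.#.#..#..#..#

#..#..#.#.#.#.##..
..#..#.#.#.#.#...#
##..#.#.#.#.#..##.
...#.#.#.#.#..#...
###.#.#.#.#..#..##
.#.#.#.#.#..#..#..
#.#.#.#.#..#..#..#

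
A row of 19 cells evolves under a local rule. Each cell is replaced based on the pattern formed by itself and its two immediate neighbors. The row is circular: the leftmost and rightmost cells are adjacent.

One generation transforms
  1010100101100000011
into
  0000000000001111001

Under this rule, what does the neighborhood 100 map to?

0

At position 5 the neighborhood is 100; the next row has 0 there.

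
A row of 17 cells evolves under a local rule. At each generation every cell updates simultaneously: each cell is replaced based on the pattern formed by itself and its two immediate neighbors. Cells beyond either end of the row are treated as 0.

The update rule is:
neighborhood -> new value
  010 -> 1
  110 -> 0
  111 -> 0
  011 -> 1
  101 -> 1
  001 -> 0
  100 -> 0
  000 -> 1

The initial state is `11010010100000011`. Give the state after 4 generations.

generation 1: 10110011101111010
generation 2: 11100010011000110
generation 3: 10001010010010100
generation 4: 10101110010011101

10101110010011101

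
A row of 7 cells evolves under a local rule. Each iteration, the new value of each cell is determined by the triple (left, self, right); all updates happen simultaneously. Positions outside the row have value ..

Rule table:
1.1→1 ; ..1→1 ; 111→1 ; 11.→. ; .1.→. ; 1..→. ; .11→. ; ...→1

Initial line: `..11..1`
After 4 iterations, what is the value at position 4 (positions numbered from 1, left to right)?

iteration 1: 11...1.
iteration 2: ...11..
iteration 3: 111...1
iteration 4: .1..11.
position 4 holds .

.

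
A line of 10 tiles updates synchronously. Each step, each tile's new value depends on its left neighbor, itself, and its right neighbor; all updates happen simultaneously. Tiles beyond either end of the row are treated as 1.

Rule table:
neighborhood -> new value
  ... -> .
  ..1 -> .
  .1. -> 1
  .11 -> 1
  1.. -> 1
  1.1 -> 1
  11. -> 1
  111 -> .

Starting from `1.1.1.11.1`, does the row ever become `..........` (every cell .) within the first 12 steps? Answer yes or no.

yes

1111111111
..........
all cells are . at step 2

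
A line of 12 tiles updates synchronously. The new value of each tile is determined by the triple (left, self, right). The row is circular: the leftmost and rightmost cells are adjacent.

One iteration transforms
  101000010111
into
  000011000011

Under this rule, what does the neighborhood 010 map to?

0

At position 2 the neighborhood is 010; the next row has 0 there.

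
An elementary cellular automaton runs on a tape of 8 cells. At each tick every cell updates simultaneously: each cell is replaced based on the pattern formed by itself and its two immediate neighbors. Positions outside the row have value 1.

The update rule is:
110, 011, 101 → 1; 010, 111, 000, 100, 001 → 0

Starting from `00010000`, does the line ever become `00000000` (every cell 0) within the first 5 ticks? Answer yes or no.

00000000
all cells are 0 at tick 1

yes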